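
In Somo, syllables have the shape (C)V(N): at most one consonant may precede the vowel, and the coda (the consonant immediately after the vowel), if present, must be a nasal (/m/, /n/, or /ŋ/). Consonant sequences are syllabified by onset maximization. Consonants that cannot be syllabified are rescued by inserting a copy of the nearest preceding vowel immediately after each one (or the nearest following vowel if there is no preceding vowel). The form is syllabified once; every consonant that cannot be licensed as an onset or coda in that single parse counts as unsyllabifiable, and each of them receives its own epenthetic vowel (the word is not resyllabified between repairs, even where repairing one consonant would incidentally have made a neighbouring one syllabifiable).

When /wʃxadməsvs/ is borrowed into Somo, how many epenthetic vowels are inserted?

6

The unsyllabifiable consonants are /w/, /ʃ/, /d/, /s/, /v/, /s/; each receives one epenthetic vowel.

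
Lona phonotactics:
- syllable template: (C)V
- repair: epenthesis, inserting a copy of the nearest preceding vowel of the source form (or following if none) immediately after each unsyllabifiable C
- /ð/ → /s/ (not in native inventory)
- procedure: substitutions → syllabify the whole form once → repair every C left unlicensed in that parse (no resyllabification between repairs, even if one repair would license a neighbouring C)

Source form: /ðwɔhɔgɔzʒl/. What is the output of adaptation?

Substitution: /ð/ → /s/, giving /swɔhɔgɔzʒl/.
Syllabifying with onset maximization leaves /s/, /z/, /ʒ/, /l/ stranded (no codas are permitted; onsets are limited to one consonant).
Inserting the epenthetic vowel yields /s/ → /sɔ/, /z/ → /zɔ/, /ʒ/ → /ʒɔ/, /l/ → /lɔ/.

sɔwɔhɔgɔzɔʒɔlɔ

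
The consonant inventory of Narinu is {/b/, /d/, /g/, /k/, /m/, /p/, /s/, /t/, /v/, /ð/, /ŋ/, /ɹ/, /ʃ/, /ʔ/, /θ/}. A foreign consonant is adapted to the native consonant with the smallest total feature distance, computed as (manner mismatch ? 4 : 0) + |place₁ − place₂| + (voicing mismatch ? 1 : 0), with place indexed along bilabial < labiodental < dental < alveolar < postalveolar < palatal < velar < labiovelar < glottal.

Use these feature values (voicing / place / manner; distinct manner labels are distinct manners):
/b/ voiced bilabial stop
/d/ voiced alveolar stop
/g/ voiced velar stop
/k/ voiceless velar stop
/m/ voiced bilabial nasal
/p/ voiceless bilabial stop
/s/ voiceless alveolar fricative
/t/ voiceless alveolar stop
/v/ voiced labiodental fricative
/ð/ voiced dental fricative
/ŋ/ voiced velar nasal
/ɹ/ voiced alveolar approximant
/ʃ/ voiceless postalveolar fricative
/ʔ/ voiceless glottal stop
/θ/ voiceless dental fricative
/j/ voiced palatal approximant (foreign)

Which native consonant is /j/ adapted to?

/ɹ/ is closest: same manner (approximant), place distance 2 (palatal→alveolar), same voicing; total 2. Next closest is /g/ at distance 5.

ɹ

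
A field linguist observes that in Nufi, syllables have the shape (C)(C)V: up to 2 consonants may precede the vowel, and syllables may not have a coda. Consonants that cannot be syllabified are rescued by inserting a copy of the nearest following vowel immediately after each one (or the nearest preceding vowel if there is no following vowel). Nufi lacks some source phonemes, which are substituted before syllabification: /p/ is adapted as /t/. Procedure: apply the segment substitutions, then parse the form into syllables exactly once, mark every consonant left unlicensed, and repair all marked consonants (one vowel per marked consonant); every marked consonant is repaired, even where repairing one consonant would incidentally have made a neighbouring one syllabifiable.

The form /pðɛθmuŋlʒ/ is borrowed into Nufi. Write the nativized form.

tðɛθmuŋuluʒu

Substitution: /p/ → /t/, giving /tðɛθmuŋlʒ/.
Syllabifying with onset maximization leaves /ŋ/, /l/, /ʒ/ stranded (no codas are permitted; onsets may contain at most 2 consonants).
Epenthesis after each stranded consonant: /ŋ/ → /ŋu/, /l/ → /lu/, /ʒ/ → /ʒu/.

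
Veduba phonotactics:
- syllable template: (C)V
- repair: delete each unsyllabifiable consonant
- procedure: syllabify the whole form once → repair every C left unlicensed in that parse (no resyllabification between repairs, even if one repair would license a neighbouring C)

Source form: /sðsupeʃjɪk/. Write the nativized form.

Under (C)V, the unsyllabifiable consonants are /s/, /ð/, /ʃ/, /k/ (no codas are permitted; onsets are limited to one consonant).
Deletion applies to /s/, /ð/, /ʃ/, /k/.

supejɪ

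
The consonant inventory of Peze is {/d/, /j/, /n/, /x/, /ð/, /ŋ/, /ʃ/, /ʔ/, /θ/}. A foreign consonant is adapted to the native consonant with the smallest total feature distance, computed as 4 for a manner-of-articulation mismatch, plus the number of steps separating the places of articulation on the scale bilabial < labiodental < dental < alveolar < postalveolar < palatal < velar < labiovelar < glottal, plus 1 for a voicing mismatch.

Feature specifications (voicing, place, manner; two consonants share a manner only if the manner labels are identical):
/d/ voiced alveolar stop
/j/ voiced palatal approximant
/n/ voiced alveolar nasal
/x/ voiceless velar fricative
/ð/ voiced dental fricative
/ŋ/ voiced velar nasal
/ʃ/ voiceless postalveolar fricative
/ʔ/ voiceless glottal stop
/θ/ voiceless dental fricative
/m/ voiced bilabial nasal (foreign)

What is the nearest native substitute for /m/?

n

/n/ is closest: same manner (nasal), place distance 3 (bilabial→alveolar), same voicing; total 3. Next closest is /ð/ at distance 6.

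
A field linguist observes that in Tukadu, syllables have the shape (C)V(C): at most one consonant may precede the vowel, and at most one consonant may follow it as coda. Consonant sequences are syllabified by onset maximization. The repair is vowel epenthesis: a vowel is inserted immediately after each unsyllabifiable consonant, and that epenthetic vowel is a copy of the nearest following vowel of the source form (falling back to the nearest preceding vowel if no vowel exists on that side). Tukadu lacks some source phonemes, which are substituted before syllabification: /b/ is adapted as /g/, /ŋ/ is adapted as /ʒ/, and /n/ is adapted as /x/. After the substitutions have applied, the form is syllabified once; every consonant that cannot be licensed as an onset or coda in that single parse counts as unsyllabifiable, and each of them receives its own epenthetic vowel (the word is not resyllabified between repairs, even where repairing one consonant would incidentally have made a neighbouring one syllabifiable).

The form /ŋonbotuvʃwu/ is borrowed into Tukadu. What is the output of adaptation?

Substitution: /ŋ/ → /ʒ/, /n/ → /x/, /b/ → /g/, giving /ʒoxgotuvʃwu/.
The consonants /ʃ/ cannot be parsed into a legal (C)V(C) syllable (at most one coda consonant is licensed; onsets are limited to one consonant).
Inserting the epenthetic vowel yields /ʃ/ → /ʃu/.

ʒoxgotuvʃuwu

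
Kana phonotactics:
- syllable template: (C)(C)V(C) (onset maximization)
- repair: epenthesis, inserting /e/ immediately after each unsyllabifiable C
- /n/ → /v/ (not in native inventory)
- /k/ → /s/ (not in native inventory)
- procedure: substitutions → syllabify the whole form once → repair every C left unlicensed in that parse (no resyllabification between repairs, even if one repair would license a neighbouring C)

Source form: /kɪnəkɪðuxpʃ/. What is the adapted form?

sɪvəsɪðuxpeʃe

Substitution: /k/ → /s/, /n/ → /v/, giving /sɪvəsɪðuxpʃ/.
Under (C)(C)V(C), the unsyllabifiable consonants are /p/, /ʃ/ (at most one coda consonant is licensed; onsets may contain at most 2 consonants).
Inserting the epenthetic vowel yields /p/ → /pe/, /ʃ/ → /ʃe/.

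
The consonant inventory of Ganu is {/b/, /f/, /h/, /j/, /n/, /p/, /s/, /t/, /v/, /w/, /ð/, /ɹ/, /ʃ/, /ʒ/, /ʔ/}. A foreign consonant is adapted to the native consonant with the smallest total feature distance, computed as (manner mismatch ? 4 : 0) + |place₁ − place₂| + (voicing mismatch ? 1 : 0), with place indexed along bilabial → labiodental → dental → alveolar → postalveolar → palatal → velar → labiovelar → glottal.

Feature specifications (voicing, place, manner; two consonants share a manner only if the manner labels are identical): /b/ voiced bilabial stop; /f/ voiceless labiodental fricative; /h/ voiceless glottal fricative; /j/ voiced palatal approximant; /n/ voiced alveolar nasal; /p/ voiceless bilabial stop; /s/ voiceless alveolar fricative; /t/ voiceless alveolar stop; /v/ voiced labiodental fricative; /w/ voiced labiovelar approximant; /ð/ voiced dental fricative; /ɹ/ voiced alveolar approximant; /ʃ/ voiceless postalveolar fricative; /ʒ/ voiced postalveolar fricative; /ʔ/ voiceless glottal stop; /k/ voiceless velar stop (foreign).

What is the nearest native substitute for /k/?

/ʔ/ is closest: same manner (stop), place distance 2 (velar→glottal), same voicing; total 2. Next closest is /t/ at distance 3.

ʔ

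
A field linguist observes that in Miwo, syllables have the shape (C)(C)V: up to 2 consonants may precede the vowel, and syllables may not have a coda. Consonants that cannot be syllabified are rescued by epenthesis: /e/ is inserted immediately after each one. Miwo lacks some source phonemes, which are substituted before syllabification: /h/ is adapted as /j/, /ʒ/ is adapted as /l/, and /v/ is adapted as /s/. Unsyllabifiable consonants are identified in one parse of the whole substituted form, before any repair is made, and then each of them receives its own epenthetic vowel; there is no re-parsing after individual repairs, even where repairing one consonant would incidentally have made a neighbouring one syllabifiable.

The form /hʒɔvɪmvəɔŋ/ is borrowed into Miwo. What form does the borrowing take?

jlɔsɪmsəɔŋe

Substitution: /h/ → /j/, /ʒ/ → /l/, /v/ → /s/, giving /jlɔsɪmsəɔŋ/.
Under (C)(C)V, the unsyllabifiable consonants are /ŋ/ (no codas are permitted; onsets may contain at most 2 consonants).
Each unlicensed consonant becomes the onset of a new syllable: /ŋ/ → /ŋe/.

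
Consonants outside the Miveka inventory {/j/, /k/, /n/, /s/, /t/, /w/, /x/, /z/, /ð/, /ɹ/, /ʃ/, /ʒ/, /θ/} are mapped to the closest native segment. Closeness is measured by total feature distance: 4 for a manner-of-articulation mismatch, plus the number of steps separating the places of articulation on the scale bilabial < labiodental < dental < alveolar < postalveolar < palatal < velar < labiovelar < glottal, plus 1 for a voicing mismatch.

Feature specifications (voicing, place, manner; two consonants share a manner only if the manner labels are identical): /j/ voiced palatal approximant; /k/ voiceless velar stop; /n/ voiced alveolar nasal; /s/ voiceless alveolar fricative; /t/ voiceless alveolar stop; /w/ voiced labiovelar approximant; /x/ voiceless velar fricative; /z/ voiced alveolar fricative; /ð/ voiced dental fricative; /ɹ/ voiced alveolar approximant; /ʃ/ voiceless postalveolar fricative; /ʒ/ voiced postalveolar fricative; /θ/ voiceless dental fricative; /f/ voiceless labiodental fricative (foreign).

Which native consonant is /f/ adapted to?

θ

/θ/ is closest: same manner (fricative), place distance 1 (labiodental→dental), same voicing; total 1. Next closest is /s/ at distance 2.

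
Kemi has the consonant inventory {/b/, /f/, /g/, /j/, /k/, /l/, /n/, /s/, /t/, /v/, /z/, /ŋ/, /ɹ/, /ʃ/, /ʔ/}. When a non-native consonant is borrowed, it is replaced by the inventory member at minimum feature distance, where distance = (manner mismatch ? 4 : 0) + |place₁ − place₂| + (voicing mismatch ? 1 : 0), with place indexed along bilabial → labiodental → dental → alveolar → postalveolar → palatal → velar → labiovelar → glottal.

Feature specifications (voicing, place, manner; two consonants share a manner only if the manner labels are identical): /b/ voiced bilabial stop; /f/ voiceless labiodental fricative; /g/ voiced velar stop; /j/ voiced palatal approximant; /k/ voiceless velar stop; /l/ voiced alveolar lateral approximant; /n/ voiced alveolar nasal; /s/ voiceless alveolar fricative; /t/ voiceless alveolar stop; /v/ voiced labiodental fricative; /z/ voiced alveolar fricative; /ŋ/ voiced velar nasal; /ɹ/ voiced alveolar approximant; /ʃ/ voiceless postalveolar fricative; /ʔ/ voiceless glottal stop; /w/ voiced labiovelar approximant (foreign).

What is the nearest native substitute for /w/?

j

/j/ is closest: same manner (approximant), place distance 2 (labiovelar→palatal), same voicing; total 2. Next closest is /ɹ/ at distance 4.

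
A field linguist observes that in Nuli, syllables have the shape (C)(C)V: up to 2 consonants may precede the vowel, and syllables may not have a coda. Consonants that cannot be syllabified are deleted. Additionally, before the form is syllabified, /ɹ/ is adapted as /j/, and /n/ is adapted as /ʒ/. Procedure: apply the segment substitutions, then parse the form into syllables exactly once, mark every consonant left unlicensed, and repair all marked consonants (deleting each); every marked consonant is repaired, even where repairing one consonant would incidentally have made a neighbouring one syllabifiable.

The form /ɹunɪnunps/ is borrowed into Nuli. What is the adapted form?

juʒɪʒu

Substitution: /ɹ/ → /j/, /n/ → /ʒ/, giving /juʒɪʒuʒps/.
Syllabifying with onset maximization leaves /ʒ/, /p/, /s/ stranded (no codas are permitted; onsets may contain at most 2 consonants).
Deletion applies to /ʒ/, /p/, /s/.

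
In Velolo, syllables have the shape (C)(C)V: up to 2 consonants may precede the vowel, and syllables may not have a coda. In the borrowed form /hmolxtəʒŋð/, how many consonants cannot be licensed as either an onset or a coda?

Under (C)(C)V, the unsyllabifiable consonants are /l/, /ʒ/, /ŋ/, /ð/ (no codas are permitted; onsets may contain at most 2 consonants).

4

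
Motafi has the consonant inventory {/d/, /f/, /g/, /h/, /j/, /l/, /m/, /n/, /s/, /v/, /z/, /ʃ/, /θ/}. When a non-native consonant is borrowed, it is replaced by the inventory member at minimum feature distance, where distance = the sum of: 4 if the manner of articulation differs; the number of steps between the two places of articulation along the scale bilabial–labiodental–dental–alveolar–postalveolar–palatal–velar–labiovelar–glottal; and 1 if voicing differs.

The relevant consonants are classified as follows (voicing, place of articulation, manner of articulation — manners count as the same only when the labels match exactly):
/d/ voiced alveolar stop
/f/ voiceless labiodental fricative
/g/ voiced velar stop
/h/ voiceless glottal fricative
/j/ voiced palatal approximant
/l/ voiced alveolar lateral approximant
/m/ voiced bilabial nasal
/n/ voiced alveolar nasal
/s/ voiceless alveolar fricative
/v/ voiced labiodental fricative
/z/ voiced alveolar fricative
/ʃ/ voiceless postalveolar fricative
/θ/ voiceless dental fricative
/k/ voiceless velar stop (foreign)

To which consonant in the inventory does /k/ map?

g

/g/ is closest: same manner (stop), place distance 0 (velar→velar), voicing differs (+1); total 1. Next closest is /d/ at distance 4.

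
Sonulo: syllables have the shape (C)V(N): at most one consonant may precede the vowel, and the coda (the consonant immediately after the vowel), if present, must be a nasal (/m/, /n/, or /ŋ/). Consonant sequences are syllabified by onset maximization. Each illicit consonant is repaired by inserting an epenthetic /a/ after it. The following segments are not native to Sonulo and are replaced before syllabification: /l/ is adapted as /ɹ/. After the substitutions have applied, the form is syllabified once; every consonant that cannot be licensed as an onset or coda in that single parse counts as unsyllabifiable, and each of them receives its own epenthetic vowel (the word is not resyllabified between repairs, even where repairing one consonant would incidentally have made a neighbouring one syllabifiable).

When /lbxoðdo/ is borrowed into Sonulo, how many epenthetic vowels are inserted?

3

After substitution the input is /ɹbxoðdo/.
The unsyllabifiable consonants are /ɹ/, /b/, /ð/; each receives one epenthetic vowel.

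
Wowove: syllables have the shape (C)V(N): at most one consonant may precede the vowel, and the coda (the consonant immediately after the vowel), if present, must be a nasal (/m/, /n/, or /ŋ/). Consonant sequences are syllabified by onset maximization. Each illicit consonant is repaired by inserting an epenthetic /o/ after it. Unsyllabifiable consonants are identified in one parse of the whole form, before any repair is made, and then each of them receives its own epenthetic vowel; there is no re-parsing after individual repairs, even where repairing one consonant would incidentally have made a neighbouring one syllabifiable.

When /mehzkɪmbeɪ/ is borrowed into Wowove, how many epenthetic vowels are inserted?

2

The unsyllabifiable consonants are /h/, /z/; each receives one epenthetic vowel.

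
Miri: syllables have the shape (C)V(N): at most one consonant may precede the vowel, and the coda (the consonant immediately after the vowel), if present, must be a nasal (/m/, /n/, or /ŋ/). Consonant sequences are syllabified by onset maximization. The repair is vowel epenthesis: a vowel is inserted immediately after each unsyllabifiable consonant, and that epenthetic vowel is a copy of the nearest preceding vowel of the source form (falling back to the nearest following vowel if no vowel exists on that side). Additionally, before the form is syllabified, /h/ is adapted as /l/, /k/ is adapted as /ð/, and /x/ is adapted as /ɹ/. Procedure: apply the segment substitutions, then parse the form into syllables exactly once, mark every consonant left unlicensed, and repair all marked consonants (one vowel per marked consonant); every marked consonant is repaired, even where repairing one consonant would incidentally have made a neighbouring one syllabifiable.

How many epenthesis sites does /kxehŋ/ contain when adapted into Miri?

3

After substitution the input is /ðɹelŋ/.
The unsyllabifiable consonants are /ð/, /l/, /ŋ/; each receives one epenthetic vowel.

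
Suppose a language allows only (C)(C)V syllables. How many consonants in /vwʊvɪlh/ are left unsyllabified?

Under (C)(C)V, the unsyllabifiable consonants are /l/, /h/ (no codas are permitted; onsets may contain at most 2 consonants).

2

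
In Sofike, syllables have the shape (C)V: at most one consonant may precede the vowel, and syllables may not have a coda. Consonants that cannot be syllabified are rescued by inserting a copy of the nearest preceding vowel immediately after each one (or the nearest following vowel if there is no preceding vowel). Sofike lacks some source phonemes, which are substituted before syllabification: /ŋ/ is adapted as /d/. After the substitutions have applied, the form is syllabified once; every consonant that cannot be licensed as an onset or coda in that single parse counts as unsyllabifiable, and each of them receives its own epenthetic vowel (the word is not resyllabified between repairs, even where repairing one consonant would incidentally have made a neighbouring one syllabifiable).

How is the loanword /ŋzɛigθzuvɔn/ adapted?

dɛzɛigiθizuvɔnɔ

Substitution: /ŋ/ → /d/, giving /dzɛigθzuvɔn/.
The consonants /d/, /g/, /θ/, /n/ cannot be parsed into a legal (C)V syllable (no codas are permitted; onsets are limited to one consonant).
Each unlicensed consonant becomes the onset of a new syllable: /d/ → /dɛ/, /g/ → /gi/, /θ/ → /θi/, /n/ → /nɔ/.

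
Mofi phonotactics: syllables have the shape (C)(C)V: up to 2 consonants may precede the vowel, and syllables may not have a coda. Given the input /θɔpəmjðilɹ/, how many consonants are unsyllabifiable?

The consonants /m/, /l/, /ɹ/ cannot be parsed into a legal (C)(C)V syllable (no codas are permitted; onsets may contain at most 2 consonants).

3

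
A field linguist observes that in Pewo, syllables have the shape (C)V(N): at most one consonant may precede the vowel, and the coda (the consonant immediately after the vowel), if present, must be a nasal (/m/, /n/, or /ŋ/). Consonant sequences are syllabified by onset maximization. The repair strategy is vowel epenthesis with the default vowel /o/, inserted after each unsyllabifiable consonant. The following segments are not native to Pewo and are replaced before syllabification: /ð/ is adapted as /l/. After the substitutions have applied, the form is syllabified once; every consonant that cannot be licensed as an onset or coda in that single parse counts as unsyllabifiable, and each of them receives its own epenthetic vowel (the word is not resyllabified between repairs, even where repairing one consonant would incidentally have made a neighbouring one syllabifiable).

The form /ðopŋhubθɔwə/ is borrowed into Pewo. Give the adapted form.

lopoŋohuboθɔwə

Substitution: /ð/ → /l/, giving /lopŋhubθɔwə/.
The consonants /p/, /ŋ/, /b/ cannot be parsed into a legal (C)V(N) syllable (only a nasal (/m/, /n/, or /ŋ/) is licensed in coda position; onsets are limited to one consonant).
Epenthesis after each stranded consonant: /p/ → /po/, /ŋ/ → /ŋo/, /b/ → /bo/.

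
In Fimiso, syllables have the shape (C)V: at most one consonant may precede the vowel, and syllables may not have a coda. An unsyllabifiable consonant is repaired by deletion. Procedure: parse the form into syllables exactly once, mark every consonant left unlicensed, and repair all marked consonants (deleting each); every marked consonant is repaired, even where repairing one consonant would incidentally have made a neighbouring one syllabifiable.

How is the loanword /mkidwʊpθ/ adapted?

kiwʊ

Under (C)V, the unsyllabifiable consonants are /m/, /d/, /p/, /θ/ (no codas are permitted; onsets are limited to one consonant).
Each unlicensed consonant is deleted: /m/, /d/, /p/, /θ/.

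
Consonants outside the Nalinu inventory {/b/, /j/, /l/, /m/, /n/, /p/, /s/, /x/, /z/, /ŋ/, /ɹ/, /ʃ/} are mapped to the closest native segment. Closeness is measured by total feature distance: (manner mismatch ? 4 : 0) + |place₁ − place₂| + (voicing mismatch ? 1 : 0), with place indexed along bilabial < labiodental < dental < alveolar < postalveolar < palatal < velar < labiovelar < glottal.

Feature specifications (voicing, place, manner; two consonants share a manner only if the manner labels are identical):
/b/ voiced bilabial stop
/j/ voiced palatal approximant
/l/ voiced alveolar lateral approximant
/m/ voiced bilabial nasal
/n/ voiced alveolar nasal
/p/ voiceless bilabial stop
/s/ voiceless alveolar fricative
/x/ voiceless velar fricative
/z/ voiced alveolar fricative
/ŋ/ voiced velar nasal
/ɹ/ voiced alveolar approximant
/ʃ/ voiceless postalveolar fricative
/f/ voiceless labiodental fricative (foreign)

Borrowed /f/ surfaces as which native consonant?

s

/s/ is closest: same manner (fricative), place distance 2 (labiodental→alveolar), same voicing; total 2. Next closest is /z/ at distance 3.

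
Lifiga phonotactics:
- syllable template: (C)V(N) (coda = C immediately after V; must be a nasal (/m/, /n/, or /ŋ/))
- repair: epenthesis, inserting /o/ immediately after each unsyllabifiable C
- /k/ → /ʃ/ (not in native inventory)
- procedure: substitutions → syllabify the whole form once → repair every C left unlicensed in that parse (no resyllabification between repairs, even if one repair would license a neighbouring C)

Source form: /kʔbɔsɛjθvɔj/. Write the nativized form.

ʃoʔobɔsɛjoθovɔjo

Substitution: /k/ → /ʃ/, giving /ʃʔbɔsɛjθvɔj/.
Under (C)V(N), the unsyllabifiable consonants are /ʃ/, /ʔ/, /j/, /θ/, /j/ (only a nasal (/m/, /n/, or /ŋ/) is licensed in coda position; onsets are limited to one consonant).
Inserting the epenthetic vowel yields /ʃ/ → /ʃo/, /ʔ/ → /ʔo/, /j/ → /jo/, /θ/ → /θo/, /j/ → /jo/.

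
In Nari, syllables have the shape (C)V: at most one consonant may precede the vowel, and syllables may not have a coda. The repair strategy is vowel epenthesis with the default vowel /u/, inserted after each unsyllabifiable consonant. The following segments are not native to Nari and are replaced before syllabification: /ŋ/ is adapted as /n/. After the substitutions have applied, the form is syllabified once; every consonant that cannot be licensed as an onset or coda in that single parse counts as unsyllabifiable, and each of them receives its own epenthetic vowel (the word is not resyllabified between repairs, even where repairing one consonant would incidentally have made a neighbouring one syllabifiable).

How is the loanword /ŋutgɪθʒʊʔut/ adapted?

Substitution: /ŋ/ → /n/, giving /nutgɪθʒʊʔut/.
Syllabifying with onset maximization leaves /t/, /θ/, /t/ stranded (no codas are permitted; onsets are limited to one consonant).
Each unlicensed consonant becomes the onset of a new syllable: /t/ → /tu/, /θ/ → /θu/, /t/ → /tu/.

nutugɪθuʒʊʔutu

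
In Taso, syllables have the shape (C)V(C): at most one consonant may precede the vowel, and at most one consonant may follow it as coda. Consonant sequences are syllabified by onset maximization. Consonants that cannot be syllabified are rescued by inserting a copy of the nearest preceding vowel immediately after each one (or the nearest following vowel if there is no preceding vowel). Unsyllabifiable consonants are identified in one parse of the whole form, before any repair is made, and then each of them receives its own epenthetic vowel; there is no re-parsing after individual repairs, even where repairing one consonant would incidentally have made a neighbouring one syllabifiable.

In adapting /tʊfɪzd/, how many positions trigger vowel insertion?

The unsyllabifiable consonants are /d/; each receives one epenthetic vowel.

1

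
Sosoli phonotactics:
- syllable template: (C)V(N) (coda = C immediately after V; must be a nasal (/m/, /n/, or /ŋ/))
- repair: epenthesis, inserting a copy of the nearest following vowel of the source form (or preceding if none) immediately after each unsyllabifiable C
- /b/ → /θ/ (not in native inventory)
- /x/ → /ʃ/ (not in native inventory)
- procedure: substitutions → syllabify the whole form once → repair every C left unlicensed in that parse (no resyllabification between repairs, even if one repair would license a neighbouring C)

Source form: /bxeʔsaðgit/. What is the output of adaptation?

θeʃeʔasaðigiti

Substitution: /b/ → /θ/, /x/ → /ʃ/, giving /θʃeʔsaðgit/.
Syllabifying with onset maximization leaves /θ/, /ʔ/, /ð/, /t/ stranded (only a nasal (/m/, /n/, or /ŋ/) is licensed in coda position; onsets are limited to one consonant).
Each unlicensed consonant becomes the onset of a new syllable: /θ/ → /θe/, /ʔ/ → /ʔa/, /ð/ → /ði/, /t/ → /ti/.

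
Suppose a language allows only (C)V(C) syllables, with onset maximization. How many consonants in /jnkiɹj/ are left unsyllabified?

3

Under (C)V(C), the unsyllabifiable consonants are /j/, /n/, /j/ (at most one coda consonant is licensed; onsets are limited to one consonant).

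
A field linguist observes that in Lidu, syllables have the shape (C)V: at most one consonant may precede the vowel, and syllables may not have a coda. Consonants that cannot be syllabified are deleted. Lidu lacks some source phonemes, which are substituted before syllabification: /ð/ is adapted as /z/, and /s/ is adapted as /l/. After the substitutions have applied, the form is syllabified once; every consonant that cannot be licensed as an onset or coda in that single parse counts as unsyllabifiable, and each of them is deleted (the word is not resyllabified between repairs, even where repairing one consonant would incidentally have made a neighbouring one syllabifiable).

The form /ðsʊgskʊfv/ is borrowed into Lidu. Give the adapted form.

Substitution: /ð/ → /z/, /s/ → /l/, giving /zlʊglkʊfv/.
The consonants /z/, /g/, /l/, /f/, /v/ cannot be parsed into a legal (C)V syllable (no codas are permitted; onsets are limited to one consonant).
Each unlicensed consonant is deleted: /z/, /g/, /l/, /f/, /v/.

lʊkʊ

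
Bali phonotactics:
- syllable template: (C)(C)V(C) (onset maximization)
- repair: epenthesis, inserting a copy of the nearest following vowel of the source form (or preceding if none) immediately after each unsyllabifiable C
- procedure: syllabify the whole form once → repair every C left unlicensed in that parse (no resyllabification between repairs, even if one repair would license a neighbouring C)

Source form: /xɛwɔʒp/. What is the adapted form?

xɛwɔʒpɔ

The consonants /p/ cannot be parsed into a legal (C)(C)V(C) syllable (at most one coda consonant is licensed; onsets may contain at most 2 consonants).
Inserting the epenthetic vowel yields /p/ → /pɔ/.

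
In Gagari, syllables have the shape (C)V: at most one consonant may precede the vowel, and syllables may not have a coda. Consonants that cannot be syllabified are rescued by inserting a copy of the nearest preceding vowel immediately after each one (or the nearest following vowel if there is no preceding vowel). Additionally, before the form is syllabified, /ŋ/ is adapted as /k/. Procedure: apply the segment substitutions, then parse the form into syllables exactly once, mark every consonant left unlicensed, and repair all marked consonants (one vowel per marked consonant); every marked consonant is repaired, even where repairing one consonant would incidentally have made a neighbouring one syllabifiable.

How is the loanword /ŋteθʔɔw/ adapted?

keteθeʔɔwɔ

Substitution: /ŋ/ → /k/, giving /kteθʔɔw/.
Syllabifying with onset maximization leaves /k/, /θ/, /w/ stranded (no codas are permitted; onsets are limited to one consonant).
Epenthesis after each stranded consonant: /k/ → /ke/, /θ/ → /θe/, /w/ → /wɔ/.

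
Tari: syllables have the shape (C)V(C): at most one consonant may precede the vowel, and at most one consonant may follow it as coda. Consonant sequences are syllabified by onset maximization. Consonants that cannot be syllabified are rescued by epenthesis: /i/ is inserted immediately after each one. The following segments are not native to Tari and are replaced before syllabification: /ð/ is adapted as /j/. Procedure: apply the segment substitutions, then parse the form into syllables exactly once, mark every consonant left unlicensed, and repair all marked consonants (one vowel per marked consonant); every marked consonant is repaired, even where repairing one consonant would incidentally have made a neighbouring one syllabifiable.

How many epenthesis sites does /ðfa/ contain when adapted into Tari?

1

After substitution the input is /jfa/.
The unsyllabifiable consonants are /j/; each receives one epenthetic vowel.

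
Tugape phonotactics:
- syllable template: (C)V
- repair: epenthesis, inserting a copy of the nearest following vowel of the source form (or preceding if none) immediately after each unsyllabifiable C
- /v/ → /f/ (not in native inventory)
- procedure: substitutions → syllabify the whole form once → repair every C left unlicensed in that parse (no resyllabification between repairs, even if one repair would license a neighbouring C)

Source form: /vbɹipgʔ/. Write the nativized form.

fibiɹipigiʔi

Substitution: /v/ → /f/, giving /fbɹipgʔ/.
Syllabifying with onset maximization leaves /f/, /b/, /p/, /g/, /ʔ/ stranded (no codas are permitted; onsets are limited to one consonant).
Epenthesis after each stranded consonant: /f/ → /fi/, /b/ → /bi/, /p/ → /pi/, /g/ → /gi/, /ʔ/ → /ʔi/.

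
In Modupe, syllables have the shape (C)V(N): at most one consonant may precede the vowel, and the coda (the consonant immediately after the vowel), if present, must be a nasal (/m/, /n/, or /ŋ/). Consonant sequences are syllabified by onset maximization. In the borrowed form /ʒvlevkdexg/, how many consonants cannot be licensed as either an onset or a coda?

6

Under (C)V(N), the unsyllabifiable consonants are /ʒ/, /v/, /v/, /k/, /x/, /g/ (only a nasal (/m/, /n/, or /ŋ/) is licensed in coda position; onsets are limited to one consonant).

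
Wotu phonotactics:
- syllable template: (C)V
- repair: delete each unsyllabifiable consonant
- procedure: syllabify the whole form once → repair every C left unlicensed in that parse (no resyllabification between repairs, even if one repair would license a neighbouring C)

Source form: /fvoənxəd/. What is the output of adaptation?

The consonants /f/, /n/, /d/ cannot be parsed into a legal (C)V syllable (no codas are permitted; onsets are limited to one consonant).
Deleting the stranded consonants removes /f/, /n/, /d/.

voəxə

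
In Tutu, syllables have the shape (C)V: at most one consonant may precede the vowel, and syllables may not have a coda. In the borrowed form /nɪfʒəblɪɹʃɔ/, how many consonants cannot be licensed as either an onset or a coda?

3

Under (C)V, the unsyllabifiable consonants are /f/, /b/, /ɹ/ (no codas are permitted; onsets are limited to one consonant).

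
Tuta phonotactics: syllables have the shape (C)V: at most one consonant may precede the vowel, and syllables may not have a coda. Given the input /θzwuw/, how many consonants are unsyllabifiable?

Under (C)V, the unsyllabifiable consonants are /θ/, /z/, /w/ (no codas are permitted; onsets are limited to one consonant).

3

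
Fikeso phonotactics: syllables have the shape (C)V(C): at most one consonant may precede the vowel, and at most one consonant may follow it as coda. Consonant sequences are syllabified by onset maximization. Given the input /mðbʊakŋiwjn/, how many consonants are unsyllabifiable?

The consonants /m/, /ð/, /j/, /n/ cannot be parsed into a legal (C)V(C) syllable (at most one coda consonant is licensed; onsets are limited to one consonant).

4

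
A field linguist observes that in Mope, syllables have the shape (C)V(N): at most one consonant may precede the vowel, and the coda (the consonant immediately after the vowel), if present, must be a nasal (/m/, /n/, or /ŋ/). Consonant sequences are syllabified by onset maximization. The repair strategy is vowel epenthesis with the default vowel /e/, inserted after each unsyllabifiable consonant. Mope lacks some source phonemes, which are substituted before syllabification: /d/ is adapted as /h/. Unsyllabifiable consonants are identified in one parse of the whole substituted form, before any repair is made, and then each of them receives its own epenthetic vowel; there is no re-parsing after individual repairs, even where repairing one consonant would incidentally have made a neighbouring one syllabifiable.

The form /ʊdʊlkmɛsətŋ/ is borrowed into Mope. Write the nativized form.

ʊhʊlekemɛsəteŋe

Substitution: /d/ → /h/, giving /ʊhʊlkmɛsətŋ/.
Syllabifying with onset maximization leaves /l/, /k/, /t/, /ŋ/ stranded (only a nasal (/m/, /n/, or /ŋ/) is licensed in coda position; onsets are limited to one consonant).
Epenthesis after each stranded consonant: /l/ → /le/, /k/ → /ke/, /t/ → /te/, /ŋ/ → /ŋe/.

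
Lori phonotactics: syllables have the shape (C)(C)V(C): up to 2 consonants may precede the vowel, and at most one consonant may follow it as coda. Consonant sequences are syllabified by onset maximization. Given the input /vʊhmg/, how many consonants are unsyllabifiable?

2

The consonants /m/, /g/ cannot be parsed into a legal (C)(C)V(C) syllable (at most one coda consonant is licensed; onsets may contain at most 2 consonants).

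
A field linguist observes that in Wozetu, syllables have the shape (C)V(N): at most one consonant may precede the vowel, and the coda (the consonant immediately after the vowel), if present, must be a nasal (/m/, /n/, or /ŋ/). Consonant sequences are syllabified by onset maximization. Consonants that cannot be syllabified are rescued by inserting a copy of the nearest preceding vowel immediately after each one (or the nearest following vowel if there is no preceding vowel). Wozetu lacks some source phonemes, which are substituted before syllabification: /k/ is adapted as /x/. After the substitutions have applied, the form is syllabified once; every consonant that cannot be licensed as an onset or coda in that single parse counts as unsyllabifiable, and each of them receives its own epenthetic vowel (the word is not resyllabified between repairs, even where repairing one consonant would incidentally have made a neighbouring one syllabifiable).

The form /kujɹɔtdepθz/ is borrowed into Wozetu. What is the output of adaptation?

xujuɹɔtɔdepeθeze

Substitution: /k/ → /x/, giving /xujɹɔtdepθz/.
The consonants /j/, /t/, /p/, /θ/, /z/ cannot be parsed into a legal (C)V(N) syllable (only a nasal (/m/, /n/, or /ŋ/) is licensed in coda position; onsets are limited to one consonant).
Inserting the epenthetic vowel yields /j/ → /ju/, /t/ → /tɔ/, /p/ → /pe/, /θ/ → /θe/, /z/ → /ze/.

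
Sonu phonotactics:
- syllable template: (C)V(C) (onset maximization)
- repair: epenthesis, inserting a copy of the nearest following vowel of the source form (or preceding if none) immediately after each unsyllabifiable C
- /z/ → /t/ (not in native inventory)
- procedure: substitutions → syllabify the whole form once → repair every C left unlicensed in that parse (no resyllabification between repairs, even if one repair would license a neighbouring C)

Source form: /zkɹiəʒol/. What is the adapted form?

tikiɹiəʒol

Substitution: /z/ → /t/, giving /tkɹiəʒol/.
Under (C)V(C), the unsyllabifiable consonants are /t/, /k/ (at most one coda consonant is licensed; onsets are limited to one consonant).
Epenthesis after each stranded consonant: /t/ → /ti/, /k/ → /ki/.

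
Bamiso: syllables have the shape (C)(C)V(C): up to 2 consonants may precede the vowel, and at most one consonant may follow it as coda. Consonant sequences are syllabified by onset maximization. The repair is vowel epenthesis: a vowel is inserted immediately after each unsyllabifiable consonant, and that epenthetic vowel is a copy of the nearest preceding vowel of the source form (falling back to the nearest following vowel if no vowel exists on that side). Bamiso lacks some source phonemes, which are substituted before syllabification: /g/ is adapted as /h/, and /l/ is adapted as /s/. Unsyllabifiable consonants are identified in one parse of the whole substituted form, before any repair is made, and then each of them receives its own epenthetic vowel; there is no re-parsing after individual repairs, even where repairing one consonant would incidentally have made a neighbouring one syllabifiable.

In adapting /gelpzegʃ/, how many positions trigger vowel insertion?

After substitution the input is /hespzehʃ/.
The unsyllabifiable consonants are /ʃ/; each receives one epenthetic vowel.

1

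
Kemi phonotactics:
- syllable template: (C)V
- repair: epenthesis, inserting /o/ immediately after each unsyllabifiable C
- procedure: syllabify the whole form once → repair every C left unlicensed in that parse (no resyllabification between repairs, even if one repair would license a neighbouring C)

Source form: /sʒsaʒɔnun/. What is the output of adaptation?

Syllabifying with onset maximization leaves /s/, /ʒ/, /n/ stranded (no codas are permitted; onsets are limited to one consonant).
Epenthesis after each stranded consonant: /s/ → /so/, /ʒ/ → /ʒo/, /n/ → /no/.

soʒosaʒɔnuno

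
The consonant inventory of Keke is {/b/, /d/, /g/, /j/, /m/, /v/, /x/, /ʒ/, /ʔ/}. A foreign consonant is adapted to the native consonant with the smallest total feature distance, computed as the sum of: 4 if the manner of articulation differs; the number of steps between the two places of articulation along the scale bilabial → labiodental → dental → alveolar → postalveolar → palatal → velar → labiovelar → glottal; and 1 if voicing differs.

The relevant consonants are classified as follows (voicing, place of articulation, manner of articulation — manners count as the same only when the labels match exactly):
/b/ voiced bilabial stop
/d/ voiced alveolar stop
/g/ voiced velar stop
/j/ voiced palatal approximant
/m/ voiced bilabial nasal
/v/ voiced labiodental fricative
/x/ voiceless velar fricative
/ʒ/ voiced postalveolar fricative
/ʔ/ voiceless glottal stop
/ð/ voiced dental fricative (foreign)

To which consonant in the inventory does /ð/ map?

/v/ is closest: same manner (fricative), place distance 1 (dental→labiodental), same voicing; total 1. Next closest is /ʒ/ at distance 2.

v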